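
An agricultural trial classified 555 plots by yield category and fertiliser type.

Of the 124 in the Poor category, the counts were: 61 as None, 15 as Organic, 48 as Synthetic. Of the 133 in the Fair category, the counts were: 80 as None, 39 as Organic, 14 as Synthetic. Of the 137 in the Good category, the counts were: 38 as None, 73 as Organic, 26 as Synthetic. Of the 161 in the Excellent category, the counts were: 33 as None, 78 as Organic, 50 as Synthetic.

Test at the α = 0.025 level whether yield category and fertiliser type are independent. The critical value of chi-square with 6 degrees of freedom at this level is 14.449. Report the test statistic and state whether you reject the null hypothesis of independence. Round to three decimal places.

101.271; reject H₀

Row totals: 124, 133, 137, 161. Column totals: 212, 205, 138. Grand total N = 555.
Expected counts (row total × column total / N):
  Poor, None: 124×212/555 = 47.3658
  Poor, Organic: 124×205/555 = 45.8018
  Poor, Synthetic: 124×138/555 = 30.8324
  Fair, None: 133×212/555 = 50.8036
  Fair, Organic: 133×205/555 = 49.1261
  Fair, Synthetic: 133×138/555 = 33.0703
  Good, None: 137×212/555 = 52.3315
  Good, Organic: 137×205/555 = 50.6036
  Good, Synthetic: 137×138/555 = 34.0649
  Excellent, None: 161×212/555 = 61.4991
  Excellent, Organic: 161×205/555 = 59.4685
  Excellent, Synthetic: 161×138/555 = 40.0324
Contributions (O − E)²/E:
  (61 − 47.3658)²/47.3658 = 3.9246
  (15 − 45.8018)²/45.8018 = 20.7143
  (48 − 30.8324)²/30.8324 = 9.5590
  (80 − 50.8036)²/50.8036 = 16.7789
  (39 − 49.1261)²/49.1261 = 2.0872
  (14 − 33.0703)²/33.0703 = 10.9971
  (38 − 52.3315)²/52.3315 = 3.9248
  (73 − 50.6036)²/50.6036 = 9.9123
  (26 − 34.0649)²/34.0649 = 1.9094
  (33 − 61.4991)²/61.4991 = 13.2067
  (78 − 59.4685)²/59.4685 = 5.7748
  (50 − 40.0324)²/40.0324 = 2.4818
χ² = 3.9246 + 20.7143 + 9.5590 + 16.7789 + 2.0872 + 10.9971 + 3.9248 + 9.9123 + 1.9094 + 13.2067 + 5.7748 + 2.4818 = 101.271
df = (4−1)(3−1) = 6. Since 101.271 > 14.449, reject the null hypothesis of independence at α = 0.025.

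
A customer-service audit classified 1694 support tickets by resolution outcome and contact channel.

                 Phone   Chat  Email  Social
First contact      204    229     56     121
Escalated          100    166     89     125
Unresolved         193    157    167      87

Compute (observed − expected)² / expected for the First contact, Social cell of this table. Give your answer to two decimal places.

0.01

Row total (First contact) = 610; column total (Social) = 333; N = 1694.
Expected count E = 610 × 333 / 1694 = 119.9115.
Contribution = (O − E)²/E = (121 − 119.9115)² / 119.9115 = 0.01.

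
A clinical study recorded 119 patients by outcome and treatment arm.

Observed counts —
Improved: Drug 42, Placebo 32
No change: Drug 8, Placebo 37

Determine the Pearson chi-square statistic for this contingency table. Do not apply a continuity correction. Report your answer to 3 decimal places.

17.452

Row totals: 74, 45. Column totals: 50, 69. Grand total N = 119.
Expected counts (row total × column total / N):
  Improved, Drug: 74×50/119 = 31.092437
  Improved, Placebo: 74×69/119 = 42.907563
  No change, Drug: 45×50/119 = 18.907563
  No change, Placebo: 45×69/119 = 26.092437
Contributions (O − E)²/E:
  (42 − 31.092437)²/31.092437 = 3.8265
  (32 − 42.907563)²/42.907563 = 2.7728
  (8 − 18.907563)²/18.907563 = 6.2925
  (37 − 26.092437)²/26.092437 = 4.5597
χ² = 3.8265 + 2.7728 + 6.2925 + 4.5597 = 17.452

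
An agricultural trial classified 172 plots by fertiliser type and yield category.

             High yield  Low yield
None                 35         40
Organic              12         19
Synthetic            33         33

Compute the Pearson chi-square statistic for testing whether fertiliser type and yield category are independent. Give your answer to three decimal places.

1.082

Row totals: 75, 31, 66. Column totals: 80, 92. Grand total N = 172.
Expected counts (row total × column total / N):
  None, High yield: 75×80/172 = 34.8837
  None, Low yield: 75×92/172 = 40.1163
  Organic, High yield: 31×80/172 = 14.4186
  Organic, Low yield: 31×92/172 = 16.5814
  Synthetic, High yield: 66×80/172 = 30.6977
  Synthetic, Low yield: 66×92/172 = 35.3023
Contributions (O − E)²/E:
  (35 − 34.8837)²/34.8837 = 0.0004
  (40 − 40.1163)²/40.1163 = 0.0003
  (12 − 14.4186)²/14.4186 = 0.4057
  (19 − 16.5814)²/16.5814 = 0.3528
  (33 − 30.6977)²/30.6977 = 0.1727
  (33 − 35.3023)²/35.3023 = 0.1501
χ² = 0.0004 + 0.0003 + 0.4057 + 0.3528 + 0.1727 + 0.1501 = 1.082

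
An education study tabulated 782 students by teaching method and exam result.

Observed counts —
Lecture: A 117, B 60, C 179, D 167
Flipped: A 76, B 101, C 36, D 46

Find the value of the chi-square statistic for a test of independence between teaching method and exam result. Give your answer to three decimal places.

Row totals: 523, 259. Column totals: 193, 161, 215, 213. Grand total N = 782.
Expected counts (row total × column total / N):
  Lecture, A: 523×193/782 = 129.07801
  Lecture, B: 523×161/782 = 107.67647
  Lecture, C: 523×215/782 = 143.79156
  Lecture, D: 523×213/782 = 142.45396
  Flipped, A: 259×193/782 = 63.92199
  Flipped, B: 259×161/782 = 53.32353
  Flipped, C: 259×215/782 = 71.20844
  Flipped, D: 259×213/782 = 70.54604
Contributions (O − E)²/E:
  (117 − 129.07801)²/129.07801 = 1.1302
  (60 − 107.67647)²/107.67647 = 21.1100
  (179 − 143.79156)²/143.79156 = 8.6211
  (167 − 142.45396)²/142.45396 = 4.2295
  (76 − 63.92199)²/63.92199 = 2.2821
  (101 − 53.32353)²/53.32353 = 42.6274
  (36 − 71.20844)²/71.20844 = 17.4085
  (46 − 70.54604)²/70.54604 = 8.5406
χ² = 1.1302 + 21.1100 + 8.6211 + 4.2295 + 2.2821 + 42.6274 + 17.4085 + 8.5406 = 105.949

105.949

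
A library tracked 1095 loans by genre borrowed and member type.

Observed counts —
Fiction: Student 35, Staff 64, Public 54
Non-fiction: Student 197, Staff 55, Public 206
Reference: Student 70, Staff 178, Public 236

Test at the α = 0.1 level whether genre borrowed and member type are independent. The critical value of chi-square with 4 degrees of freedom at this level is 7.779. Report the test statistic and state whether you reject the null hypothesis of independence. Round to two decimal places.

143.05; reject H₀

Row totals: 153, 458, 484. Column totals: 302, 297, 496. Grand total N = 1095.
Expected counts (row total × column total / N):
  Fiction, Student: 153×302/1095 = 42.197
  Fiction, Staff: 153×297/1095 = 41.499
  Fiction, Public: 153×496/1095 = 69.304
  Non-fiction, Student: 458×302/1095 = 126.316
  Non-fiction, Staff: 458×297/1095 = 124.225
  Non-fiction, Public: 458×496/1095 = 207.459
  Reference, Student: 484×302/1095 = 133.487
  Reference, Staff: 484×297/1095 = 131.277
  Reference, Public: 484×496/1095 = 219.237
Contributions (O − E)²/E:
  (35 − 42.197)²/42.197 = 1.2275
  (64 − 41.499)²/41.499 = 12.2002
  (54 − 69.304)²/69.304 = 3.3795
  (197 − 126.316)²/126.316 = 39.5534
  (55 − 124.225)²/124.225 = 38.5760
  (206 − 207.459)²/207.459 = 0.0103
  (70 − 133.487)²/133.487 = 30.1947
  (178 − 131.277)²/131.277 = 16.6293
  (236 − 219.237)²/219.237 = 1.2817
χ² = 1.2275 + 12.2002 + 3.3795 + 39.5534 + 38.5760 + 0.0103 + 30.1947 + 16.6293 + 1.2817 = 143.05
df = (3−1)(3−1) = 4. Since 143.05 > 7.779, reject the null hypothesis of independence at α = 0.1.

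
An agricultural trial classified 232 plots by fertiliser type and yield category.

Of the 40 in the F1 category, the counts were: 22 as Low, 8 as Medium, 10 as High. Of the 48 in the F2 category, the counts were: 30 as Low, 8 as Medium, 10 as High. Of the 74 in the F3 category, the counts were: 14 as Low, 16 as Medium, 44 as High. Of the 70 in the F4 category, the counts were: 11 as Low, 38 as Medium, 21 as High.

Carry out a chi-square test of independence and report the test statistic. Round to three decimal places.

Row totals: 40, 48, 74, 70. Column totals: 77, 70, 85. Grand total N = 232.
Expected counts (row total × column total / N):
  F1, Low: 40×77/232 = 13.2759
  F1, Medium: 40×70/232 = 12.0690
  F1, High: 40×85/232 = 14.6552
  F2, Low: 48×77/232 = 15.9310
  F2, Medium: 48×70/232 = 14.4828
  F2, High: 48×85/232 = 17.5862
  F3, Low: 74×77/232 = 24.5603
  F3, Medium: 74×70/232 = 22.3276
  F3, High: 74×85/232 = 27.1121
  F4, Low: 70×77/232 = 23.2328
  F4, Medium: 70×70/232 = 21.1207
  F4, High: 70×85/232 = 25.6466
Contributions (O − E)²/E:
  (22 − 13.2759)²/13.2759 = 5.7329
  (8 − 12.0690)²/12.0690 = 1.3718
  (10 − 14.6552)²/14.6552 = 1.4787
  (30 − 15.9310)²/15.9310 = 12.4246
  (8 − 14.4828)²/14.4828 = 2.9018
  (10 − 17.5862)²/17.5862 = 3.2725
  (14 − 24.5603)²/24.5603 = 4.5407
  (16 − 22.3276)²/22.3276 = 1.7932
  (44 − 27.1121)²/27.1121 = 10.5193
  (11 − 23.2328)²/23.2328 = 6.4410
  (38 − 21.1207)²/21.1207 = 13.4896
  (21 − 25.6466)²/25.6466 = 0.8419
χ² = 5.7329 + 1.3718 + 1.4787 + 12.4246 + 2.9018 + 3.2725 + 4.5407 + 1.7932 + 10.5193 + 6.4410 + 13.4896 + 0.8419 = 64.808

64.808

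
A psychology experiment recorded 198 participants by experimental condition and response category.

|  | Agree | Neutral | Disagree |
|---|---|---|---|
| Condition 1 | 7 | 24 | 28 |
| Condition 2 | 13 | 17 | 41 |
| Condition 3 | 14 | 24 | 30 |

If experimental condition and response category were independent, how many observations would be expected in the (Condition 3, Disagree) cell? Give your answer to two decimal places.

34.00

Row total (Condition 3) = 68; column total (Disagree) = 99; grand total N = 198.
Expected count = (row total × column total) / N = 68 × 99 / 198 = 34.00.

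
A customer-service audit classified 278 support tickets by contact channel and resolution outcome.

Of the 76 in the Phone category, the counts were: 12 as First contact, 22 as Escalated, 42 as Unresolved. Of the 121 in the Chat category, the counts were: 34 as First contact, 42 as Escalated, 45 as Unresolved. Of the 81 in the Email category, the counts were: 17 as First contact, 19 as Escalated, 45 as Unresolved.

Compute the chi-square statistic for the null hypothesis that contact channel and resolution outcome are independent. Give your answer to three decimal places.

10.130

Row totals: 76, 121, 81. Column totals: 63, 83, 132. Grand total N = 278.
Expected counts (row total × column total / N):
  Phone, First contact: 76×63/278 = 17.2230
  Phone, Escalated: 76×83/278 = 22.6906
  Phone, Unresolved: 76×132/278 = 36.0863
  Chat, First contact: 121×63/278 = 27.4209
  Chat, Escalated: 121×83/278 = 36.1259
  Chat, Unresolved: 121×132/278 = 57.4532
  Email, First contact: 81×63/278 = 18.3561
  Email, Escalated: 81×83/278 = 24.1835
  Email, Unresolved: 81×132/278 = 38.4604
Contributions (O − E)²/E:
  (12 − 17.2230)²/17.2230 = 1.5839
  (22 − 22.6906)²/22.6906 = 0.0210
  (42 − 36.0863)²/36.0863 = 0.9691
  (34 − 27.4209)²/27.4209 = 1.5785
  (42 − 36.1259)²/36.1259 = 0.9551
  (45 − 57.4532)²/57.4532 = 2.6993
  (17 − 18.3561)²/18.3561 = 0.1002
  (19 − 24.1835)²/24.1835 = 1.1110
  (45 − 38.4604)²/38.4604 = 1.1120
χ² = 1.5839 + 0.0210 + 0.9691 + 1.5785 + 0.9551 + 2.6993 + 0.1002 + 1.1110 + 1.1120 = 10.130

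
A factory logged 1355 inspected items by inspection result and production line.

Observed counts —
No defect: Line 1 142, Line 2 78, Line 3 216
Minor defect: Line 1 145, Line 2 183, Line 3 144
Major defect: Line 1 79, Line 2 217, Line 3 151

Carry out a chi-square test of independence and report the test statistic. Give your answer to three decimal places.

107.630

Row totals: 436, 472, 447. Column totals: 366, 478, 511. Grand total N = 1355.
Expected counts (row total × column total / N):
  No defect, Line 1: 436×366/1355 = 117.7683
  No defect, Line 2: 436×478/1355 = 153.8066
  No defect, Line 3: 436×511/1355 = 164.4251
  Minor defect, Line 1: 472×366/1355 = 127.4923
  Minor defect, Line 2: 472×478/1355 = 166.5063
  Minor defect, Line 3: 472×511/1355 = 178.0015
  Major defect, Line 1: 447×366/1355 = 120.7395
  Major defect, Line 2: 447×478/1355 = 157.6871
  Major defect, Line 3: 447×511/1355 = 168.5734
Contributions (O − E)²/E:
  (142 − 117.7683)²/117.7683 = 4.9859
  (78 − 153.8066)²/153.8066 = 37.3628
  (216 − 164.4251)²/164.4251 = 16.1774
  (145 − 127.4923)²/127.4923 = 2.4042
  (183 − 166.5063)²/166.5063 = 1.6338
  (144 − 178.0015)²/178.0015 = 6.4949
  (79 − 120.7395)²/120.7395 = 14.4293
  (217 − 157.6871)²/157.6871 = 22.3101
  (151 − 168.5734)²/168.5734 = 1.8320
χ² = 4.9859 + 37.3628 + 16.1774 + 2.4042 + 1.6338 + 6.4949 + 14.4293 + 22.3101 + 1.8320 = 107.630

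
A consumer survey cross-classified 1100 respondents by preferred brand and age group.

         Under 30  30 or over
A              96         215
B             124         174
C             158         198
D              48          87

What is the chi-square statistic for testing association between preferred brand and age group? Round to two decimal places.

14.51

Row totals: 311, 298, 356, 135. Column totals: 426, 674. Grand total N = 1100.
Expected counts (row total × column total / N):
  A, Under 30: 311×426/1100 = 120.442
  A, 30 or over: 311×674/1100 = 190.558
  B, Under 30: 298×426/1100 = 115.407
  B, 30 or over: 298×674/1100 = 182.593
  C, Under 30: 356×426/1100 = 137.869
  C, 30 or over: 356×674/1100 = 218.131
  D, Under 30: 135×426/1100 = 52.282
  D, 30 or over: 135×674/1100 = 82.718
Contributions (O − E)²/E:
  (96 − 120.442)²/120.442 = 4.9602
  (215 − 190.558)²/190.558 = 3.1351
  (124 − 115.407)²/115.407 = 0.6398
  (174 − 182.593)²/182.593 = 0.4044
  (158 − 137.869)²/137.869 = 2.9394
  (198 − 218.131)²/218.131 = 1.8579
  (48 − 52.282)²/52.282 = 0.3507
  (87 − 82.718)²/82.718 = 0.2217
χ² = 4.9602 + 3.1351 + 0.6398 + 0.4044 + 2.9394 + 1.8579 + 0.3507 + 0.2217 = 14.51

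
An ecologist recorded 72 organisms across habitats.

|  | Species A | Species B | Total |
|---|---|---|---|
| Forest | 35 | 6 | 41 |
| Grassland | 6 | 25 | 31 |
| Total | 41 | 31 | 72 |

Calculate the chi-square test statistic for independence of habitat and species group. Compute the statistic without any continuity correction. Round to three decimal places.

31.374

Grand total N = 72.
Expected counts (row total × column total / N):
  Forest, Species A: 41×41/72 = 23.34722
  Forest, Species B: 41×31/72 = 17.65278
  Grassland, Species A: 31×41/72 = 17.65278
  Grassland, Species B: 31×31/72 = 13.34722
Contributions (O − E)²/E:
  (35 − 23.34722)²/23.34722 = 5.8160
  (6 − 17.65278)²/17.65278 = 7.6921
  (6 − 17.65278)²/17.65278 = 7.6921
  (25 − 13.34722)²/13.34722 = 10.1735
χ² = 5.8160 + 7.6921 + 7.6921 + 10.1735 = 31.374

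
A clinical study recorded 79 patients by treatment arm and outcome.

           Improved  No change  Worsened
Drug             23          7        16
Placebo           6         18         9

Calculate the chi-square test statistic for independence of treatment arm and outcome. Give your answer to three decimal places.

Row totals: 46, 33. Column totals: 29, 25, 25. Grand total N = 79.
Expected counts (row total × column total / N):
  Drug, Improved: 46×29/79 = 16.88608
  Drug, No change: 46×25/79 = 14.55696
  Drug, Worsened: 46×25/79 = 14.55696
  Placebo, Improved: 33×29/79 = 12.11392
  Placebo, No change: 33×25/79 = 10.44304
  Placebo, Worsened: 33×25/79 = 10.44304
Contributions (O − E)²/E:
  (23 − 16.88608)²/16.88608 = 2.2137
  (7 − 14.55696)²/14.55696 = 3.9230
  (16 − 14.55696)²/14.55696 = 0.1430
  (6 − 12.11392)²/12.11392 = 3.0857
  (18 − 10.44304)²/10.44304 = 5.4685
  (9 − 10.44304)²/10.44304 = 0.1994
χ² = 2.2137 + 3.9230 + 0.1430 + 3.0857 + 5.4685 + 0.1994 = 15.033

15.033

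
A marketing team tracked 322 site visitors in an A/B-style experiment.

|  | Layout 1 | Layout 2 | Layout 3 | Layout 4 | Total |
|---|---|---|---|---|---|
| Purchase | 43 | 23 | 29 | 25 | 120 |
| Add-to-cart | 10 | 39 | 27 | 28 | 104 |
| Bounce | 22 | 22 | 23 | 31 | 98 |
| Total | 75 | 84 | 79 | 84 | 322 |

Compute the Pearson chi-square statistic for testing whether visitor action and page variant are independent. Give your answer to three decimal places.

26.969

Grand total N = 322.
Expected counts (row total × column total / N):
  Purchase, Layout 1: 120×75/322 = 27.9503
  Purchase, Layout 2: 120×84/322 = 31.3043
  Purchase, Layout 3: 120×79/322 = 29.4410
  Purchase, Layout 4: 120×84/322 = 31.3043
  Add-to-cart, Layout 1: 104×75/322 = 24.2236
  Add-to-cart, Layout 2: 104×84/322 = 27.1304
  Add-to-cart, Layout 3: 104×79/322 = 25.5155
  Add-to-cart, Layout 4: 104×84/322 = 27.1304
  Bounce, Layout 1: 98×75/322 = 22.8261
  Bounce, Layout 2: 98×84/322 = 25.5652
  Bounce, Layout 3: 98×79/322 = 24.0435
  Bounce, Layout 4: 98×84/322 = 25.5652
Contributions (O − E)²/E:
  (43 − 27.9503)²/27.9503 = 8.1034
  (23 − 31.3043)²/31.3043 = 2.2029
  (29 − 29.4410)²/29.4410 = 0.0066
  (25 − 31.3043)²/31.3043 = 1.2696
  (10 − 24.2236)²/24.2236 = 8.3518
  (39 − 27.1304)²/27.1304 = 5.1930
  (27 − 25.5155)²/25.5155 = 0.0864
  (28 − 27.1304)²/27.1304 = 0.0279
  (22 − 22.8261)²/22.8261 = 0.0299
  (22 − 25.5652)²/25.5652 = 0.4972
  (23 − 24.0435)²/24.0435 = 0.0453
  (31 − 25.5652)²/25.5652 = 1.1554
χ² = 8.1034 + 2.2029 + 0.0066 + 1.2696 + 8.3518 + 5.1930 + 0.0864 + 0.0279 + 0.0299 + 0.4972 + 0.0453 + 1.1554 = 26.969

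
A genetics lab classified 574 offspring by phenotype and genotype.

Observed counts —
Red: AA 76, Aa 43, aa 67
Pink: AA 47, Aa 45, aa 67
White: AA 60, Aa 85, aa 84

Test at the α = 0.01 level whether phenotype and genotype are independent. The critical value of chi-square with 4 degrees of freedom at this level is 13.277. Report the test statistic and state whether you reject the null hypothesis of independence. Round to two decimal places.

15.22; reject H₀

Row totals: 186, 159, 229. Column totals: 183, 173, 218. Grand total N = 574.
Expected counts (row total × column total / N):
  Red, AA: 186×183/574 = 59.300
  Red, Aa: 186×173/574 = 56.059
  Red, aa: 186×218/574 = 70.641
  Pink, AA: 159×183/574 = 50.692
  Pink, Aa: 159×173/574 = 47.922
  Pink, aa: 159×218/574 = 60.387
  White, AA: 229×183/574 = 73.009
  White, Aa: 229×173/574 = 69.019
  White, aa: 229×218/574 = 86.972
Contributions (O − E)²/E:
  (76 − 59.300)²/59.300 = 4.7030
  (43 − 56.059)²/56.059 = 3.0421
  (67 − 70.641)²/70.641 = 0.1877
  (47 − 50.692)²/50.692 = 0.2689
  (45 − 47.922)²/47.922 = 0.1782
  (67 − 60.387)²/60.387 = 0.7242
  (60 − 73.009)²/73.009 = 2.3180
  (85 − 69.019)²/69.019 = 3.7003
  (84 − 86.972)²/86.972 = 0.1016
χ² = 4.7030 + 3.0421 + 0.1877 + 0.2689 + 0.1782 + 0.7242 + 2.3180 + 3.7003 + 0.1016 = 15.22
df = (3−1)(3−1) = 4. Since 15.22 > 13.277, reject the null hypothesis of independence at α = 0.01.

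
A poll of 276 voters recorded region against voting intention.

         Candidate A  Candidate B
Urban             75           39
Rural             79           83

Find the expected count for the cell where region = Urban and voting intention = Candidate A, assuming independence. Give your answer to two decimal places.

Row total (Urban) = 114; column total (Candidate A) = 154; grand total N = 276.
Expected count = (row total × column total) / N = 114 × 154 / 276 = 63.61.

63.61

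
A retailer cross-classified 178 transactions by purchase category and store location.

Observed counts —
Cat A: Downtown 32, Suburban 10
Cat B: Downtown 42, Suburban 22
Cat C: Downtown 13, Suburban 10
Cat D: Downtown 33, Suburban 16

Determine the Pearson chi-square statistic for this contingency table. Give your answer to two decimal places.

Row totals: 42, 64, 23, 49. Column totals: 120, 58. Grand total N = 178.
Expected counts (row total × column total / N):
  Cat A, Downtown: 42×120/178 = 28.3146
  Cat A, Suburban: 42×58/178 = 13.6854
  Cat B, Downtown: 64×120/178 = 43.1461
  Cat B, Suburban: 64×58/178 = 20.8539
  Cat C, Downtown: 23×120/178 = 15.5056
  Cat C, Suburban: 23×58/178 = 7.4944
  Cat D, Downtown: 49×120/178 = 33.0337
  Cat D, Suburban: 49×58/178 = 15.9663
Contributions (O − E)²/E:
  (32 − 28.3146)²/28.3146 = 0.4797
  (10 − 13.6854)²/13.6854 = 0.9925
  (42 − 43.1461)²/43.1461 = 0.0304
  (22 − 20.8539)²/20.8539 = 0.0630
  (13 − 15.5056)²/15.5056 = 0.4049
  (10 − 7.4944)²/7.4944 = 0.8377
  (33 − 33.0337)²/33.0337 = 0.0000
  (16 − 15.9663)²/15.9663 = 0.0001
χ² = 0.4797 + 0.9925 + 0.0304 + 0.0630 + 0.4049 + 0.8377 + 0.0000 + 0.0001 = 2.81

2.81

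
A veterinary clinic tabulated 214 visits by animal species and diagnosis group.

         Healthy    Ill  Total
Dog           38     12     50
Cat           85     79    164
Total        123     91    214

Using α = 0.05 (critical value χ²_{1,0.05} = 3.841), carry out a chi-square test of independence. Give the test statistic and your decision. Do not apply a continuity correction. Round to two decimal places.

Grand total N = 214.
Expected counts (row total × column total / N):
  Dog, Healthy: 50×123/214 = 28.7383
  Dog, Ill: 50×91/214 = 21.2617
  Cat, Healthy: 164×123/214 = 94.2617
  Cat, Ill: 164×91/214 = 69.7383
Contributions (O − E)²/E:
  (38 − 28.7383)²/28.7383 = 2.9848
  (12 − 21.2617)²/21.2617 = 4.0344
  (85 − 94.2617)²/94.2617 = 0.9100
  (79 − 69.7383)²/69.7383 = 1.2300
χ² = 2.9848 + 4.0344 + 0.9100 + 1.2300 = 9.16
df = (2−1)(2−1) = 1. Since 9.16 > 3.841, reject the null hypothesis of independence at α = 0.05.

9.16; reject H₀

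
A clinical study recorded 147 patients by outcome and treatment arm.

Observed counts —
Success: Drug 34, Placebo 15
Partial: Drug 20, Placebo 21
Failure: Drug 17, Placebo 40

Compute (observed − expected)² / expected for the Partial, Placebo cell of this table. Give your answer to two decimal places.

Row total (Partial) = 41; column total (Placebo) = 76; N = 147.
Expected count E = 41 × 76 / 147 = 21.197.
Contribution = (O − E)²/E = (21 − 21.197)² / 21.197 = 0.00.

0.00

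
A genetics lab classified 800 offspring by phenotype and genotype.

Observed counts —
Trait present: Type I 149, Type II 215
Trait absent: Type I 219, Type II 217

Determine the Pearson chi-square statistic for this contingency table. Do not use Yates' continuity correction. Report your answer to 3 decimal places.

Row totals: 364, 436. Column totals: 368, 432. Grand total N = 800.
Expected counts (row total × column total / N):
  Trait present, Type I: 364×368/800 = 167.4400
  Trait present, Type II: 364×432/800 = 196.5600
  Trait absent, Type I: 436×368/800 = 200.5600
  Trait absent, Type II: 436×432/800 = 235.4400
Contributions (O − E)²/E:
  (149 − 167.4400)²/167.4400 = 2.0308
  (215 − 196.5600)²/196.5600 = 1.7299
  (219 − 200.5600)²/200.5600 = 1.6954
  (217 − 235.4400)²/235.4400 = 1.4442
χ² = 2.0308 + 1.7299 + 1.6954 + 1.4442 = 6.900

6.900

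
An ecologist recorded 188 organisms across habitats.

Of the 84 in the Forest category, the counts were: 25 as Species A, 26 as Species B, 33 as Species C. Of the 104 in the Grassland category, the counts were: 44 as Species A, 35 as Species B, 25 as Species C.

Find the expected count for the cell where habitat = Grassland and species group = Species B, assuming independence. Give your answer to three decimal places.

33.745

Row total (Grassland) = 104; column total (Species B) = 61; grand total N = 188.
Expected count = (row total × column total) / N = 104 × 61 / 188 = 33.745.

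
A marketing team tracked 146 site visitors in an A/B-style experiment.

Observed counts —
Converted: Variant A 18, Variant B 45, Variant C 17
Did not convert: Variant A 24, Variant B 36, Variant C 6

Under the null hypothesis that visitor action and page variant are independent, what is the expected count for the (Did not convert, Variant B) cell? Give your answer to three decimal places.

Row total (Did not convert) = 66; column total (Variant B) = 81; grand total N = 146.
Expected count = (row total × column total) / N = 66 × 81 / 146 = 36.616.

36.616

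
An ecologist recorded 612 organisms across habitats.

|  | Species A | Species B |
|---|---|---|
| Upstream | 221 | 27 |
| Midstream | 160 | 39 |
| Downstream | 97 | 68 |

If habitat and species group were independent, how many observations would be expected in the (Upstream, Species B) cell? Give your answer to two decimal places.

Row total (Upstream) = 248; column total (Species B) = 134; grand total N = 612.
Expected count = (row total × column total) / N = 248 × 134 / 612 = 54.30.

54.30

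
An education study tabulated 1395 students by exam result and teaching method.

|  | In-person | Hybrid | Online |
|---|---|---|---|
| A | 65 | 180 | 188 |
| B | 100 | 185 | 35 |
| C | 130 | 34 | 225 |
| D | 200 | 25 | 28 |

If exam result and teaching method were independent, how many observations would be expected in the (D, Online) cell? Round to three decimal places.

Row total (D) = 253; column total (Online) = 476; grand total N = 1395.
Expected count = (row total × column total) / N = 253 × 476 / 1395 = 86.328.

86.328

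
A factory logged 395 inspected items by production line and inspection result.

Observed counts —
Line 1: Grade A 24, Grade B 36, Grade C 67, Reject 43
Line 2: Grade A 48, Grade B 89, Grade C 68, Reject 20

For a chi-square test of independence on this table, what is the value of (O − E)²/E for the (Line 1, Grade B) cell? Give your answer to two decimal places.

Row total (Line 1) = 170; column total (Grade B) = 125; N = 395.
Expected count E = 170 × 125 / 395 = 53.7975.
Contribution = (O − E)²/E = (36 − 53.7975)² / 53.7975 = 5.89.

5.89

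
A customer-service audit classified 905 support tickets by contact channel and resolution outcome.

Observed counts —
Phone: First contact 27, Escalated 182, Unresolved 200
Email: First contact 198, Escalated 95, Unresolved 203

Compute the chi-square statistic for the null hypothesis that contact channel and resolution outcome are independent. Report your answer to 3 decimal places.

Row totals: 409, 496. Column totals: 225, 277, 403. Grand total N = 905.
Expected counts (row total × column total / N):
  Phone, First contact: 409×225/905 = 101.6851
  Phone, Escalated: 409×277/905 = 125.1856
  Phone, Unresolved: 409×403/905 = 182.1293
  Email, First contact: 496×225/905 = 123.3149
  Email, Escalated: 496×277/905 = 151.8144
  Email, Unresolved: 496×403/905 = 220.8707
Contributions (O − E)²/E:
  (27 − 101.6851)²/101.6851 = 54.8543
  (182 − 125.1856)²/125.1856 = 25.7847
  (200 − 182.1293)²/182.1293 = 1.7535
  (198 − 123.3149)²/123.3149 = 45.2327
  (95 − 151.8144)²/151.8144 = 21.2620
  (203 − 220.8707)²/220.8707 = 1.4459
χ² = 54.8543 + 25.7847 + 1.7535 + 45.2327 + 21.2620 + 1.4459 = 150.333

150.333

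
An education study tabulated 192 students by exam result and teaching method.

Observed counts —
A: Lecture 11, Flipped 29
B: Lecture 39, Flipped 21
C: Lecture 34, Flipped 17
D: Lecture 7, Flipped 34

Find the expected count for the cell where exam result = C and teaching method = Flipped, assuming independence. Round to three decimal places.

26.828

Row total (C) = 51; column total (Flipped) = 101; grand total N = 192.
Expected count = (row total × column total) / N = 51 × 101 / 192 = 26.828.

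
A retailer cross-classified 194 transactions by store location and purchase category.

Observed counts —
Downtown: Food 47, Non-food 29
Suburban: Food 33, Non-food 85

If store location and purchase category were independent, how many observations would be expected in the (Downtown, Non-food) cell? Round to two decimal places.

Row total (Downtown) = 76; column total (Non-food) = 114; grand total N = 194.
Expected count = (row total × column total) / N = 76 × 114 / 194 = 44.66.

44.66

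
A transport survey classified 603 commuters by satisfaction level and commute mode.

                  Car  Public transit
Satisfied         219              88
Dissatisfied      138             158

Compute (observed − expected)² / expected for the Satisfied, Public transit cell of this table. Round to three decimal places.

Row total (Satisfied) = 307; column total (Public transit) = 246; N = 603.
Expected count E = 307 × 246 / 603 = 125.2438.
Contribution = (O − E)²/E = (88 − 125.2438)² / 125.2438 = 11.075.

11.075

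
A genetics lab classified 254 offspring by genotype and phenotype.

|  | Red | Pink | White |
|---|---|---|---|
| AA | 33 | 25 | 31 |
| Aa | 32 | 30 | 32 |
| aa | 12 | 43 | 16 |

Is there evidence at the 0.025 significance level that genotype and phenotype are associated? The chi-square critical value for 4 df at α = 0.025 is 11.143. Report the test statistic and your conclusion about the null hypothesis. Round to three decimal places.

Row totals: 89, 94, 71. Column totals: 77, 98, 79. Grand total N = 254.
Expected counts (row total × column total / N):
  AA, Red: 89×77/254 = 26.9803
  AA, Pink: 89×98/254 = 34.3386
  AA, White: 89×79/254 = 27.6811
  Aa, Red: 94×77/254 = 28.4961
  Aa, Pink: 94×98/254 = 36.2677
  Aa, White: 94×79/254 = 29.2362
  aa, Red: 71×77/254 = 21.5236
  aa, Pink: 71×98/254 = 27.3937
  aa, White: 71×79/254 = 22.0827
Contributions (O − E)²/E:
  (33 − 26.9803)²/26.9803 = 1.3431
  (25 − 34.3386)²/34.3386 = 2.5397
  (31 − 27.6811)²/27.6811 = 0.3979
  (32 − 28.4961)²/28.4961 = 0.4308
  (30 − 36.2677)²/36.2677 = 1.0832
  (32 − 29.2362)²/29.2362 = 0.2613
  (12 − 21.5236)²/21.5236 = 4.2139
  (43 − 27.3937)²/27.3937 = 8.8910
  (16 − 22.0827)²/22.0827 = 1.6755
χ² = 1.3431 + 2.5397 + 0.3979 + 0.4308 + 1.0832 + 0.2613 + 4.2139 + 8.8910 + 1.6755 = 20.836
df = (3−1)(3−1) = 4. Since 20.836 > 11.143, reject the null hypothesis of independence at α = 0.025.

20.836; reject H₀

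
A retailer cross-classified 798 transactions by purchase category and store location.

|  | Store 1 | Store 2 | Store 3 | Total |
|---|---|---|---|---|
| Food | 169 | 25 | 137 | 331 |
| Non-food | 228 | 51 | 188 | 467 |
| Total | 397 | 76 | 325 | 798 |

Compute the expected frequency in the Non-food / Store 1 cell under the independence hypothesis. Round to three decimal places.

Row total (Non-food) = 467; column total (Store 1) = 397; grand total N = 798.
Expected count = (row total × column total) / N = 467 × 397 / 798 = 232.330.

232.330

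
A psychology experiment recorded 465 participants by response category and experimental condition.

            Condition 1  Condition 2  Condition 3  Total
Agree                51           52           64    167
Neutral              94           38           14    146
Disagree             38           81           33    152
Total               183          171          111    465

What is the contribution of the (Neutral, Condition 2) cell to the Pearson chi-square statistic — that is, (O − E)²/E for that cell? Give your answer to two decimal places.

4.59

Row total (Neutral) = 146; column total (Condition 2) = 171; N = 465.
Expected count E = 146 × 171 / 465 = 53.690.
Contribution = (O − E)²/E = (38 − 53.690)² / 53.690 = 4.59.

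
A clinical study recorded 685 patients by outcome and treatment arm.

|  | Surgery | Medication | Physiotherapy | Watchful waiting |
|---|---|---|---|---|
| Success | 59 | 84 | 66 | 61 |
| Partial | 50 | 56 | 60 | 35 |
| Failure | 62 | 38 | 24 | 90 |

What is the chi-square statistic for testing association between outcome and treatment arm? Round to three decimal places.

55.356

Row totals: 270, 201, 214. Column totals: 171, 178, 150, 186. Grand total N = 685.
Expected counts (row total × column total / N):
  Success, Surgery: 270×171/685 = 67.4015
  Success, Medication: 270×178/685 = 70.1606
  Success, Physiotherapy: 270×150/685 = 59.1241
  Success, Watchful waiting: 270×186/685 = 73.3139
  Partial, Surgery: 201×171/685 = 50.1766
  Partial, Medication: 201×178/685 = 52.2307
  Partial, Physiotherapy: 201×150/685 = 44.0146
  Partial, Watchful waiting: 201×186/685 = 54.5781
  Failure, Surgery: 214×171/685 = 53.4219
  Failure, Medication: 214×178/685 = 55.6088
  Failure, Physiotherapy: 214×150/685 = 46.8613
  Failure, Watchful waiting: 214×186/685 = 58.1080
Contributions (O − E)²/E:
  (59 − 67.4015)²/67.4015 = 1.0472
  (84 − 70.1606)²/70.1606 = 2.7299
  (66 − 59.1241)²/59.1241 = 0.7996
  (61 − 73.3139)²/73.3139 = 2.0683
  (50 − 50.1766)²/50.1766 = 0.0006
  (56 − 52.2307)²/52.2307 = 0.2720
  (60 − 44.0146)²/44.0146 = 5.8056
  (35 − 54.5781)²/54.5781 = 7.0230
  (62 − 53.4219)²/53.4219 = 1.3774
  (38 − 55.6088)²/55.6088 = 5.5759
  (24 − 46.8613)²/46.8613 = 11.1529
  (90 − 58.1080)²/58.1080 = 17.5036
χ² = 1.0472 + 2.7299 + 0.7996 + 2.0683 + 0.0006 + 0.2720 + 5.8056 + 7.0230 + 1.3774 + 5.5759 + 11.1529 + 17.5036 = 55.356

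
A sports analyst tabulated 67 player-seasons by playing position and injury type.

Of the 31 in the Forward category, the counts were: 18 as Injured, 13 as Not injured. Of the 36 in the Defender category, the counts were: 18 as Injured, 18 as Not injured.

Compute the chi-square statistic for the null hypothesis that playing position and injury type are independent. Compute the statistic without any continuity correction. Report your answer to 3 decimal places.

0.436

Row totals: 31, 36. Column totals: 36, 31. Grand total N = 67.
Expected counts (row total × column total / N):
  Forward, Injured: 31×36/67 = 16.6567
  Forward, Not injured: 31×31/67 = 14.3433
  Defender, Injured: 36×36/67 = 19.3433
  Defender, Not injured: 36×31/67 = 16.6567
Contributions (O − E)²/E:
  (18 − 16.6567)²/16.6567 = 0.1083
  (13 − 14.3433)²/14.3433 = 0.1258
  (18 − 19.3433)²/19.3433 = 0.0933
  (18 − 16.6567)²/16.6567 = 0.1083
χ² = 0.1083 + 0.1258 + 0.0933 + 0.1083 = 0.436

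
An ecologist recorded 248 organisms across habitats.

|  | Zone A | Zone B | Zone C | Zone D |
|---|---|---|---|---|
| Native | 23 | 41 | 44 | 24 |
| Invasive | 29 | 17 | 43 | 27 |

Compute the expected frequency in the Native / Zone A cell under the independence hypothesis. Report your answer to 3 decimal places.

27.677

Row total (Native) = 132; column total (Zone A) = 52; grand total N = 248.
Expected count = (row total × column total) / N = 132 × 52 / 248 = 27.677.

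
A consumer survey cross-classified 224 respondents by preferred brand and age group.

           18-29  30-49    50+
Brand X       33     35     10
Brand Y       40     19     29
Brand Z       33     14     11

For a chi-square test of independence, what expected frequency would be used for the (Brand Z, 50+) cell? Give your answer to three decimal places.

12.946

Row total (Brand Z) = 58; column total (50+) = 50; grand total N = 224.
Expected count = (row total × column total) / N = 58 × 50 / 224 = 12.946.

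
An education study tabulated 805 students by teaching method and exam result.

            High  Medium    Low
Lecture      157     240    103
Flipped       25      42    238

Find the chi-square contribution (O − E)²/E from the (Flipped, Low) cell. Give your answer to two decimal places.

91.62

Row total (Flipped) = 305; column total (Low) = 341; N = 805.
Expected count E = 305 × 341 / 805 = 129.199.
Contribution = (O − E)²/E = (238 − 129.199)² / 129.199 = 91.62.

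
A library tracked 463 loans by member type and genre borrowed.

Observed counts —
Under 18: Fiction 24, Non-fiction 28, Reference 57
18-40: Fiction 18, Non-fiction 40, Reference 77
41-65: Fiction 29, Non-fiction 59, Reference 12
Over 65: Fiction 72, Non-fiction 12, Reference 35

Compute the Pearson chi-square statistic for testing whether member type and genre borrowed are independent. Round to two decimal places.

132.18

Row totals: 109, 135, 100, 119. Column totals: 143, 139, 181. Grand total N = 463.
Expected counts (row total × column total / N):
  Under 18, Fiction: 109×143/463 = 33.665
  Under 18, Non-fiction: 109×139/463 = 32.724
  Under 18, Reference: 109×181/463 = 42.611
  18-40, Fiction: 135×143/463 = 41.695
  18-40, Non-fiction: 135×139/463 = 40.529
  18-40, Reference: 135×181/463 = 52.775
  41-65, Fiction: 100×143/463 = 30.886
  41-65, Non-fiction: 100×139/463 = 30.022
  41-65, Reference: 100×181/463 = 39.093
  Over 65, Fiction: 119×143/463 = 36.754
  Over 65, Non-fiction: 119×139/463 = 35.726
  Over 65, Reference: 119×181/463 = 46.521
Contributions (O − E)²/E:
  (24 − 33.665)²/33.665 = 2.7748
  (28 − 32.724)²/32.724 = 0.6820
  (57 − 42.611)²/42.611 = 4.8589
  (18 − 41.695)²/41.695 = 13.4657
  (40 − 40.529)²/40.529 = 0.0069
  (77 − 52.775)²/52.775 = 11.1199
  (29 − 30.886)²/30.886 = 0.1152
  (59 − 30.022)²/30.022 = 27.9703
  (12 − 39.093)²/39.093 = 18.7765
  (72 − 36.754)²/36.754 = 33.7999
  (12 − 35.726)²/35.726 = 15.7567
  (35 − 46.521)²/46.521 = 2.8532
χ² = 2.7748 + 0.6820 + 4.8589 + 13.4657 + 0.0069 + 11.1199 + 0.1152 + 27.9703 + 18.7765 + 33.7999 + 15.7567 + 2.8532 = 132.18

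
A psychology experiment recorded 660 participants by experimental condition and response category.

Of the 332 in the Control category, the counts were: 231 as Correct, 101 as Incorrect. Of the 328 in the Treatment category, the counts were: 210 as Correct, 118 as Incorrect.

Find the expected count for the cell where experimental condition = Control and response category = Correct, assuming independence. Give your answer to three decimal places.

Row total (Control) = 332; column total (Correct) = 441; grand total N = 660.
Expected count = (row total × column total) / N = 332 × 441 / 660 = 221.836.

221.836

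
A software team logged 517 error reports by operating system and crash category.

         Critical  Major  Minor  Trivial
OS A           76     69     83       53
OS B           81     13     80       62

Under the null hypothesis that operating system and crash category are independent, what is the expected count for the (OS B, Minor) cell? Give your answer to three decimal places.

Row total (OS B) = 236; column total (Minor) = 163; grand total N = 517.
Expected count = (row total × column total) / N = 236 × 163 / 517 = 74.406.

74.406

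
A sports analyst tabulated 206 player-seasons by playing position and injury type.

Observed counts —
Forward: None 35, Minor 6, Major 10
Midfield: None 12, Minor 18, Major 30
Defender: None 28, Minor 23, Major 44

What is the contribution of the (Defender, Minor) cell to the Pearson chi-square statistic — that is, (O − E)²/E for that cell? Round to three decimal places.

0.081

Row total (Defender) = 95; column total (Minor) = 47; N = 206.
Expected count E = 95 × 47 / 206 = 21.67476.
Contribution = (O − E)²/E = (23 − 21.67476)² / 21.67476 = 0.081.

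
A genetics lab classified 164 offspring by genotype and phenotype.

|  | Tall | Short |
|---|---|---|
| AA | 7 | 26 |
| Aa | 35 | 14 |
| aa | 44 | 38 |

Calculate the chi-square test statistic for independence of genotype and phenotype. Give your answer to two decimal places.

Row totals: 33, 49, 82. Column totals: 86, 78. Grand total N = 164.
Expected counts (row total × column total / N):
  AA, Tall: 33×86/164 = 17.305
  AA, Short: 33×78/164 = 15.695
  Aa, Tall: 49×86/164 = 25.695
  Aa, Short: 49×78/164 = 23.305
  aa, Tall: 82×86/164 = 43.000
  aa, Short: 82×78/164 = 39.000
Contributions (O − E)²/E:
  (7 − 17.305)²/17.305 = 6.1366
  (26 − 15.695)²/15.695 = 6.7660
  (35 − 25.695)²/25.695 = 3.3696
  (14 − 23.305)²/23.305 = 3.7152
  (44 − 43.000)²/43.000 = 0.0233
  (38 − 39.000)²/39.000 = 0.0256
χ² = 6.1366 + 6.7660 + 3.3696 + 3.7152 + 0.0233 + 0.0256 = 20.04

20.04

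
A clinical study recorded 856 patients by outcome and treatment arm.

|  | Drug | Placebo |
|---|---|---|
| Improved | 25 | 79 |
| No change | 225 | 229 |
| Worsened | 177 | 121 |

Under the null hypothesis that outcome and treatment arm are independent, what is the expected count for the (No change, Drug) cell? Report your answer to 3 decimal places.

226.470

Row total (No change) = 454; column total (Drug) = 427; grand total N = 856.
Expected count = (row total × column total) / N = 454 × 427 / 856 = 226.470.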